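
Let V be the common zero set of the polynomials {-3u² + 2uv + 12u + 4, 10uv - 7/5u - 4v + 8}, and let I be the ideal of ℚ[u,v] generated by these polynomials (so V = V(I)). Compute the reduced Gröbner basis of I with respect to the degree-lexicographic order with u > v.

Buchberger's algorithm terminates because the ascending chain of leading-term ideals stabilizes.

f_1 = -3u² + 2uv + 12u + 4, LT = u².
f_2 = 10uv - 7/5u - 4v + 8, LT = uv.

S(f_1,f_2): lcm = u²v. S = -⅔uv² + 7/50u² - 18/5uv - ⅘u - 4/3v.
  leading term uv²: subtract (-1/15v)·f_2 from -⅔uv² + 7/50u² - 18/5uv - ⅘u - 4/3v → 7/50u² - 277/75uv - 4/15v² - ⅘u - ⅘v
  leading term u²: subtract (-7/150)·f_1 from 7/50u² - 277/75uv - 4/15v² - ⅘u - ⅘v → -18/5uv - 4/15v² - 6/25u - ⅘v + 14/75
  leading term uv: subtract (-9/25)·f_2 from -18/5uv - 4/15v² - 6/25u - ⅘v + 14/75 → -4/15v² - 93/125u - 56/25v + 46/15
  leading term v²: no divisor's leading term divides it; move -4/15v² to the remainder.
  leading term u: no divisor's leading term divides it; move -93/125u to the remainder.
  leading term v: no divisor's leading term divides it; move -56/25v to the remainder.
  leading term 1: no divisor's leading term divides it; move 46/15 to the remainder.
  remainder -4/15v² - 93/125u - 56/25v + 46/15 ≠ 0; add g_3 = -4/15v² - 93/125u - 56/25v + 46/15 to the basis.

The other S-polynomials (S(f_1,g_3), S(f_2,g_3)) all reduce to 0 modulo the current basis, so we have a Gröbner basis.

G = {u² - 307/75u - 4/15v - ⅘, uv - 7/50u - ⅖v + ⅘, v² + 279/100u + 42/5v - 23/2}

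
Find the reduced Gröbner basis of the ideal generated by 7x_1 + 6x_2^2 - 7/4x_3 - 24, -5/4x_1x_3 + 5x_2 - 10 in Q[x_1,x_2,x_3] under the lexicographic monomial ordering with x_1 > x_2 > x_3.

f_1 = 7x_1 + 6x_2^2 - 7/4x_3 - 24, LT = x_1.
f_2 = -5/4x_1x_3 + 5x_2 - 10, LT = x_1x_3.

S(f_1,f_2): lcm = x_1x_3. S = 6/7x_2^2x_3 + 4x_2 - 1/4x_3^2 - 24/7x_3 - 8.
  leading term x_2^2x_3: no divisor's leading term divides it; move 6/7x_2^2x_3 to the remainder.
  leading term x_2: no divisor's leading term divides it; move 4x_2 to the remainder.
  leading term x_3^2: no divisor's leading term divides it; move -1/4x_3^2 to the remainder.
  leading term x_3: no divisor's leading term divides it; move -24/7x_3 to the remainder.
  leading term 1: no divisor's leading term divides it; move -8 to the remainder.
  remainder 6/7x_2^2x_3 + 4x_2 - 1/4x_3^2 - 24/7x_3 - 8 ≠ 0; add g_3 = 6/7x_2^2x_3 + 4x_2 - 1/4x_3^2 - 24/7x_3 - 8 to the basis.

S(f_1,g_3): leading monomials are coprime, so the S-polynomial reduces to 0 (Buchberger's first criterion).
S(f_2,g_3): lcm = x_1x_2^2x_3. S = -14/3x_1x_2 + 7/24x_1x_3^2 + 4x_1x_3 + 28/3x_1 - 4x_2^3 + 8x_2^2.
  leading term x_1x_2: subtract (-2/3x_2)·f_1 from -14/3x_1x_2 + 7/24x_1x_3^2 + 4x_1x_3 + 28/3x_1 - 4x_2^3 + 8x_2^2 → 7/24x_1x_3^2 + 4x_1x_3 + 28/3x_1 + 8x_2^2 - 7/6x_2x_3 - 16x_2
  leading term x_1x_3^2: subtract (1/24x_3^2)·f_1 from 7/24x_1x_3^2 + 4x_1x_3 + 28/3x_1 + 8x_2^2 - 7/6x_2x_3 - 16x_2 → 4x_1x_3 + 28/3x_1 - 1/4x_2^2x_3^2 + 8x_2^2 - 7/6x_2x_3 - 16x_2 + 7/96x_3^3 + x_3^2
  leading term x_1x_3: subtract (4/7x_3)·f_1 from 4x_1x_3 + 28/3x_1 - 1/4x_2^2x_3^2 + 8x_2^2 - 7/6x_2x_3 - 16x_2 + 7/96x_3^3 + x_3^2 → 28/3x_1 - 1/4x_2^2x_3^2 - 24/7x_2^2x_3 + 8x_2^2 - 7/6x_2x_3 - 16x_2 + 7/96x_3^3 + 2x_3^2 + 96/7x_3
  leading term x_1: subtract (4/3)·f_1 from 28/3x_1 - 1/4x_2^2x_3^2 - 24/7x_2^2x_3 + 8x_2^2 - 7/6x_2x_3 - 16x_2 + 7/96x_3^3 + 2x_3^2 + 96/7x_3 → -1/4x_2^2x_3^2 - 24/7x_2^2x_3 - 7/6x_2x_3 - 16x_2 + 7/96x_3^3 + 2x_3^2 + 337/21x_3 + 32
  leading term x_2^2x_3^2: subtract (-7/24x_3)·g_3 from -1/4x_2^2x_3^2 - 24/7x_2^2x_3 - 7/6x_2x_3 - 16x_2 + 7/96x_3^3 + 2x_3^2 + 337/21x_3 + 32 → -24/7x_2^2x_3 - 16x_2 + x_3^2 + 96/7x_3 + 32
  leading term x_2^2x_3: subtract (-4)·g_3 from -24/7x_2^2x_3 - 16x_2 + x_3^2 + 96/7x_3 + 32 → 0
  remainder 0.

Every S-polynomial of the final basis reduces to 0, so we have a Gröbner basis.
Inter-reduce: drop elements whose leading term is divisible by another's, tail-reduce, and make monic.

G = {x_1 + 6/7x_2^2 - 1/4x_3 - 24/7, x_2^2x_3 + 14/3x_2 - 7/24x_3^2 - 4x_3 - 28/3}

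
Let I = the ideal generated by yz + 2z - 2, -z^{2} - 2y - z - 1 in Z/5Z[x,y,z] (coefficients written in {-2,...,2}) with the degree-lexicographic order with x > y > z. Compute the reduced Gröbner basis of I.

G = {y^{2} + z + 2, yz + 2z - 2, z^{2} + 2y + z + 1}

f_1 = yz + 2z - 2, LT = yz.
f_2 = -z^{2} - 2y - z - 1, LT = z^{2}.

S(f_1,f_2): lcm = yz^{2}. S = -2y^{2} - yz + 2z^{2} - y - 2z.
  leading term y^{2}: no divisor's leading term divides it; move -2y^{2} to the remainder.
  leading term yz: subtract (-1)·f_1 from -yz + 2z^{2} - y - 2z → 2z^{2} - y - 2
  leading term z^{2}: subtract (-2)·f_2 from 2z^{2} - y - 2 → -2z + 1
  leading term z: no divisor's leading term divides it; move -2z to the remainder.
  leading term 1: no divisor's leading term divides it; move 1 to the remainder.
  remainder -2y^{2} - 2z + 1 ≠ 0; add g_3 = -2y^{2} - 2z + 1 to the basis.

The other S-polynomials (S(f_1,g_3), S(f_2,g_3)) all reduce to 0 modulo the current basis, so we have a Gröbner basis.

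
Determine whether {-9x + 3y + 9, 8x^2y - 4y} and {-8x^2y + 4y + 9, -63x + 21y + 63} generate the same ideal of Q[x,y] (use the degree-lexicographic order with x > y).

Since reduced Gröbner bases are canonical representatives of ideals under a given ordering, it suffices to compute and compare them.
Buchberger on the first generating set:
f_1 = -9x + 3y + 9, LT = x.
f_2 = 8x^2y - 4y, LT = x^2y.

S(f_1,f_2): lcm = x^2y. S = -1/3xy^2 - xy + 1/2y.
  leading term xy^2: subtract (1/27y^2)·f_1 from -1/3xy^2 - xy + 1/2y → -1/9y^3 - xy - 1/3y^2 + 1/2y
  leading term y^3: no divisor's leading term divides it; move -1/9y^3 to the remainder.
  leading term xy: subtract (1/9y)·f_1 from -xy - 1/3y^2 + 1/2y → -2/3y^2 - 1/2y
  leading term y^2: no divisor's leading term divides it; move -2/3y^2 to the remainder.
  leading term y: no divisor's leading term divides it; move -1/2y to the remainder.
  remainder -1/9y^3 - 2/3y^2 - 1/2y ≠ 0; add g_3 = -1/9y^3 - 2/3y^2 - 1/2y to the basis.

The other S-polynomials (S(f_1,g_3), S(f_2,g_3)) all reduce to 0 modulo the current basis, so we have a Gröbner basis.
Inter-reduce: drop elements whose leading term is divisible by another's, tail-reduce, and make monic.
Reduced Gröbner basis: {y^3 + 6y^2 + 9/2y, x - 1/3y - 1}.

Buchberger on the second generating set:
h_1 = -8x^2y + 4y + 9, LT = x^2y.
h_2 = -63x + 21y + 63, LT = x.

S(h_1,h_2): lcm = x^2y. S = 1/3xy^2 + xy - 1/2y - 9/8.
  leading term xy^2: subtract (-1/189y^2)·h_2 from 1/3xy^2 + xy - 1/2y - 9/8 → 1/9y^3 + xy + 1/3y^2 - 1/2y - 9/8
  leading term y^3: no divisor's leading term divides it; move 1/9y^3 to the remainder.
  leading term xy: subtract (-1/63y)·h_2 from xy + 1/3y^2 - 1/2y - 9/8 → 2/3y^2 + 1/2y - 9/8
  leading term y^2: no divisor's leading term divides it; move 2/3y^2 to the remainder.
  leading term y: no divisor's leading term divides it; move 1/2y to the remainder.
  leading term 1: no divisor's leading term divides it; move -9/8 to the remainder.
  remainder 1/9y^3 + 2/3y^2 + 1/2y - 9/8 ≠ 0; add k_3 = 1/9y^3 + 2/3y^2 + 1/2y - 9/8 to the basis.

The other S-polynomials (S(h_1,k_3), S(h_2,k_3)) all reduce to 0 modulo the current basis, so we have a Gröbner basis.
Inter-reduce: drop elements whose leading term is divisible by another's, tail-reduce, and make monic.
Reduced Gröbner basis: {y^3 + 6y^2 + 9/2y - 81/8, x - 1/3y - 1}.

The bases are distinct; the ideals are different.

No, the ideals differ.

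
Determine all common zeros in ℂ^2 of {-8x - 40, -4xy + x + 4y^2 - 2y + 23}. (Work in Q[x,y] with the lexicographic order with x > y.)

Compute a lex Gröbner basis by Buchberger's algorithm.
f_1 = -8x - 40, LT = x.
f_2 = -4xy + x + 4y^2 - 2y + 23, LT = xy.

S(f_1,f_2): lcm = xy. S = 1/4x + y^2 + 9/2y + 23/4.
  reduce S modulo (f_1, f_2):
  remainder y^2 + 9/2y + 9/2 ≠ 0; add h_3 = y^2 + 9/2y + 9/2 to the basis.

The other S-polynomials (S(f_1,h_3), S(f_2,h_3)) all reduce to 0 modulo the current basis, so we have a Gröbner basis.
Inter-reduce: drop elements whose leading term is divisible by another's, tail-reduce, and make monic.
Reduced Gröbner basis: {x + 5, y^2 + 9/2y + 9/2}.

Elimination: the polynomial y^2 + 9/2y + 9/2 lies in the elimination ideal for y, so y ∈ {-3, -3/2}. For each such y, the remaining basis elements (now univariate) give the rest of the solution.
  y = -3: the earlier basis element becomes x + 5 = 0, giving x = -5 — point (-5, -3).
  y = -3/2: the earlier basis element becomes x + 5 = 0, giving x = -5 — point (-5, -3/2).

{(-5, -3), (-5, -3/2)}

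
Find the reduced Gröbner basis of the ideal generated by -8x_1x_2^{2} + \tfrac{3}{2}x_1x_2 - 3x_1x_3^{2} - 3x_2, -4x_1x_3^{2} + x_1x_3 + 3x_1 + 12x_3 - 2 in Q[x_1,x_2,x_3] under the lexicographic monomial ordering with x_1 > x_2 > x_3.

G = {x_1x_2^{2} - \tfrac{3}{16}x_1x_2 + \tfrac{3}{32}x_1x_3 + \tfrac{9}{32}x_1 + \tfrac{3}{8}x_2 + \tfrac{9}{8}x_3 - \tfrac{3}{16}, x_1x_3^{2} - \tfrac{1}{4}x_1x_3 - \tfrac{3}{4}x_1 - 3x_3 + \tfrac{1}{2}, x_2^{2}x_3 - \tfrac{1}{6}x_2^{2} + \tfrac{1}{8}x_2x_3^{2} - \tfrac{7}{32}x_2x_3 - \tfrac{1}{16}x_2 + \tfrac{3}{8}x_3^{3} - \tfrac{1}{16}x_3^{2}}

f_1 = -8x_1x_2^{2} + \tfrac{3}{2}x_1x_2 - 3x_1x_3^{2} - 3x_2, LT = x_1x_2^{2}.
f_2 = -4x_1x_3^{2} + x_1x_3 + 3x_1 + 12x_3 - 2, LT = x_1x_3^{2}.

S(f_1,f_2): lcm = x_1x_2^{2}x_3^{2}. S = \tfrac{1}{4}x_1x_2^{2}x_3 + \tfrac{3}{4}x_1x_2^{2} - \tfrac{3}{16}x_1x_2x_3^{2} + \tfrac{3}{8}x_1x_3^{4} + 3x_2^{2}x_3 - \tfrac{1}{2}x_2^{2} + \tfrac{3}{8}x_2x_3^{2}.
  reduce S modulo (f_1, f_2):
  remainder 3x_2^{2}x_3 - \tfrac{1}{2}x_2^{2} + \tfrac{3}{8}x_2x_3^{2} - \tfrac{21}{32}x_2x_3 - \tfrac{3}{16}x_2 + \tfrac{9}{8}x_3^{3} - \tfrac{3}{16}x_3^{2} ≠ 0; add g_3 = 3x_2^{2}x_3 - \tfrac{1}{2}x_2^{2} + \tfrac{3}{8}x_2x_3^{2} - \tfrac{21}{32}x_2x_3 - \tfrac{3}{16}x_2 + \tfrac{9}{8}x_3^{3} - \tfrac{3}{16}x_3^{2} to the basis.

The other S-polynomials (S(f_1,g_3), S(f_2,g_3)) all reduce to 0 modulo the current basis, so we have a Gröbner basis.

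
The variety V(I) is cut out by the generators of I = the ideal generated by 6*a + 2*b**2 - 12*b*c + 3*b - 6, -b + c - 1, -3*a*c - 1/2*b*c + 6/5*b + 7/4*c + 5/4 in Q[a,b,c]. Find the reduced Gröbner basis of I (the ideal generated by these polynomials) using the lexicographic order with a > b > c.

G = {a - 5/3*c**2 + 11/6*c - 7/6, b - c + 1, c**3 - c**2 + 1/100*c - 1/100}

f_1 = 6*a + 2*b**2 - 12*b*c + 3*b - 6, LT = a.
f_2 = -b + c - 1, LT = b.
f_3 = -3*a*c - 1/2*b*c + 6/5*b + 7/4*c + 5/4, LT = a*c.

S(f_1,f_3): lcm = a*c. S = 1/3*b**2*c - 2*b*c**2 + 1/3*b*c + 2/5*b - 5/12*c + 5/12.
  leading term b**2*c: subtract (-1/3*b*c)·f_2 from 1/3*b**2*c - 2*b*c**2 + 1/3*b*c + 2/5*b - 5/12*c + 5/12 → -5/3*b*c**2 + 2/5*b - 5/12*c + 5/12
  leading term b*c**2: subtract (5/3*c**2)·f_2 from -5/3*b*c**2 + 2/5*b - 5/12*c + 5/12 → 2/5*b - 5/3*c**3 + 5/3*c**2 - 5/12*c + 5/12
  leading term b: subtract (-2/5)·f_2 from 2/5*b - 5/3*c**3 + 5/3*c**2 - 5/12*c + 5/12 → -5/3*c**3 + 5/3*c**2 - 1/60*c + 1/60
  leading term c**3: no divisor's leading term divides it; move -5/3*c**3 to the remainder.
  leading term c**2: no divisor's leading term divides it; move 5/3*c**2 to the remainder.
  leading term c: no divisor's leading term divides it; move -1/60*c to the remainder.
  leading term 1: no divisor's leading term divides it; move 1/60 to the remainder.
  remainder -5/3*c**3 + 5/3*c**2 - 1/60*c + 1/60 ≠ 0; add g_4 = -5/3*c**3 + 5/3*c**2 - 1/60*c + 1/60 to the basis.

The other S-polynomials (S(f_1,f_2), S(f_2,f_3), S(f_1,g_4), S(f_2,g_4), S(f_3,g_4)) all reduce to 0 modulo the current basis, so we have a Gröbner basis.
Inter-reduce: drop elements whose leading term is divisible by another's, tail-reduce, and make monic.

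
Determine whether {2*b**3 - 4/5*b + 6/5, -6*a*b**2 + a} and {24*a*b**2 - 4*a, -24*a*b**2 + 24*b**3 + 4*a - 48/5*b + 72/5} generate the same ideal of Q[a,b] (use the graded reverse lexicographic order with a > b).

Two ideals are equal iff their reduced Gröbner bases coincide (the reduced basis is unique for a fixed ordering).
Buchberger on the first generating set:
f_1 = 2*b**3 - 4/5*b + 6/5, LT = b**3.
f_2 = -6*a*b**2 + a, LT = a*b**2.

S(f_1,f_2): lcm = a*b**3. S = -7/30*a*b + 3/5*a.
  leading term a*b: no divisor's leading term divides it; move -7/30*a*b to the remainder.
  leading term a: no divisor's leading term divides it; move 3/5*a to the remainder.
  remainder -7/30*a*b + 3/5*a ≠ 0; add g_3 = -7/30*a*b + 3/5*a to the basis.

S(f_1,g_3): lcm = a*b**3. S = 18/7*a*b**2 - 2/5*a*b + 3/5*a.
  leading term a*b**2: subtract (-3/7)·f_2 from 18/7*a*b**2 - 2/5*a*b + 3/5*a → -2/5*a*b + 36/35*a
  leading term a*b: subtract (12/7)·g_3 from -2/5*a*b + 36/35*a → 0
  remainder 0.

S(f_2,g_3): lcm = a*b**2. S = 18/7*a*b - 1/6*a.
  leading term a*b: subtract (-540/49)·g_3 from 18/7*a*b - 1/6*a → 1895/294*a
  leading term a: no divisor's leading term divides it; move 1895/294*a to the remainder.
  remainder 1895/294*a ≠ 0; add g_4 = 1895/294*a to the basis.

S(f_1,g_4): leading monomials are coprime, so the S-polynomial reduces to 0 (Buchberger's first criterion).
S(f_2,g_4): lcm = a*b**2. S = -1/6*a.
  leading term a: subtract (-49/1895)·g_4 from -1/6*a → 0
  remainder 0.

S(g_3,g_4): lcm = a*b. S = -18/7*a.
  leading term a: subtract (-756/1895)·g_4 from -18/7*a → 0
  remainder 0.

Every S-polynomial of the final basis reduces to 0, so we have a Gröbner basis.
Inter-reduce: drop elements whose leading term is divisible by another's, tail-reduce, and make monic.
Reduced Gröbner basis: {b**3 - 2/5*b + 3/5, a}.

Buchberger on the second generating set:
h_1 = 24*a*b**2 - 4*a, LT = a*b**2.
h_2 = -24*a*b**2 + 24*b**3 + 4*a - 48/5*b + 72/5, LT = a*b**2.

S(h_1,h_2): lcm = a*b**2. S = b**3 - 2/5*b + 3/5.
  leading term b**3: no divisor's leading term divides it; move b**3 to the remainder.
  leading term b: no divisor's leading term divides it; move -2/5*b to the remainder.
  leading term 1: no divisor's leading term divides it; move 3/5 to the remainder.
  remainder b**3 - 2/5*b + 3/5 ≠ 0; add k_3 = b**3 - 2/5*b + 3/5 to the basis.

S(h_1,k_3): lcm = a*b**3. S = 7/30*a*b - 3/5*a.
  leading term a*b: no divisor's leading term divides it; move 7/30*a*b to the remainder.
  leading term a: no divisor's leading term divides it; move -3/5*a to the remainder.
  remainder 7/30*a*b - 3/5*a ≠ 0; add k_4 = 7/30*a*b - 3/5*a to the basis.

S(h_2,k_3): lcm = a*b**3. S = -b**4 + 7/30*a*b + 2/5*b**2 - 3/5*a - 3/5*b.
  leading term b**4: subtract (-b)·k_3 from -b**4 + 7/30*a*b + 2/5*b**2 - 3/5*a - 3/5*b → 7/30*a*b - 3/5*a
  leading term a*b: subtract (1)·k_4 from 7/30*a*b - 3/5*a → 0
  remainder 0.

S(h_1,k_4): lcm = a*b**2. S = 18/7*a*b - 1/6*a.
  leading term a*b: subtract (540/49)·k_4 from 18/7*a*b - 1/6*a → 1895/294*a
  leading term a: no divisor's leading term divides it; move 1895/294*a to the remainder.
  remainder 1895/294*a ≠ 0; add k_5 = 1895/294*a to the basis.

S(h_2,k_4): lcm = a*b**2. S = -b**3 + 18/7*a*b - 1/6*a + 2/5*b - 3/5.
  leading term b**3: subtract (-1)·k_3 from -b**3 + 18/7*a*b - 1/6*a + 2/5*b - 3/5 → 18/7*a*b - 1/6*a
  leading term a*b: subtract (540/49)·k_4 from 18/7*a*b - 1/6*a → 1895/294*a
  leading term a: subtract (1)·k_5 from 1895/294*a → 0
  remainder 0.

S(k_3,k_4): lcm = a*b**3. S = 18/7*a*b**2 - 2/5*a*b + 3/5*a.
  leading term a*b**2: subtract (3/28)·h_1 from 18/7*a*b**2 - 2/5*a*b + 3/5*a → -2/5*a*b + 36/35*a
  leading term a*b: subtract (-12/7)·k_4 from -2/5*a*b + 36/35*a → 0
  remainder 0.

S(h_1,k_5): lcm = a*b**2. S = -1/6*a.
  leading term a: subtract (-49/1895)·k_5 from -1/6*a → 0
  remainder 0.

S(h_2,k_5): lcm = a*b**2. S = -b**3 - 1/6*a + 2/5*b - 3/5.
  leading term b**3: subtract (-1)·k_3 from -b**3 - 1/6*a + 2/5*b - 3/5 → -1/6*a
  leading term a: subtract (-49/1895)·k_5 from -1/6*a → 0
  remainder 0.

S(k_3,k_5): leading monomials are coprime, so the S-polynomial reduces to 0 (Buchberger's first criterion).
S(k_4,k_5): lcm = a*b. S = -18/7*a.
  leading term a: subtract (-756/1895)·k_5 from -18/7*a → 0
  remainder 0.

Every S-polynomial of the final basis reduces to 0, so we have a Gröbner basis.
Inter-reduce: drop elements whose leading term is divisible by another's, tail-reduce, and make monic.
Reduced Gröbner basis: {b**3 - 2/5*b + 3/5, a}.

These coincide, so the ideals are equal.

Yes, the ideals are equal.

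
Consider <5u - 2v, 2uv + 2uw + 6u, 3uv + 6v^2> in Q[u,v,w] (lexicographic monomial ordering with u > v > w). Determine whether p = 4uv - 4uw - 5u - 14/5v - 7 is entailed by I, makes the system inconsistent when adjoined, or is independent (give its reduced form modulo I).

First compute the reduced Gröbner basis of I by Buchberger's algorithm.
f_1 = 5u - 2v, LT = u.
f_2 = 2uv + 2uw + 6u, LT = uv.
f_3 = 3uv + 6v^2, LT = uv.

S(f_1,f_2): lcm = uv. S = -uw - 3u - 2/5v^2.
  reduce S modulo (f_1, f_2, f_3):
  remainder -2/5v^2 - 2/5vw - 6/5v ≠ 0; add h_4 = -2/5v^2 - 2/5vw - 6/5v to the basis.

S(f_1,f_3): lcm = uv. S = -12/5v^2.
  reduce S modulo (f_1, f_2, f_3, h_4):
  remainder 12/5vw + 36/5v ≠ 0; add h_5 = 12/5vw + 36/5v to the basis.

The other S-polynomials (S(f_2,f_3), S(f_1,h_4), S(f_2,h_4), S(f_3,h_4), S(f_1,h_5), S(f_2,h_5), S(f_3,h_5), S(h_4,h_5)) all reduce to 0 modulo the current basis, so we have a Gröbner basis.
Inter-reduce: drop elements whose leading term is divisible by another's, tail-reduce, and make monic.
Reduced Gröbner basis: {u - 2/5v, v^2, vw + 3v}.
Label its elements g_1 = u - 2/5v, g_2 = v^2, g_3 = vw + 3v.

Reduce p = 4uv - 4uw - 5u - 14/5v - 7 modulo G:
  leading term uv: subtract (4v)·g_1 from 4uv - 4uw - 5u - 14/5v - 7 → -4uw - 5u + 8/5v^2 - 14/5v - 7
  leading term uw: subtract (-4w)·g_1 from -4uw - 5u + 8/5v^2 - 14/5v - 7 → -5u + 8/5v^2 - 8/5vw - 14/5v - 7
  leading term u: subtract (-5)·g_1 from -5u + 8/5v^2 - 8/5vw - 14/5v - 7 → 8/5v^2 - 8/5vw - 24/5v - 7
  leading term v^2: subtract (8/5)·g_2 from 8/5v^2 - 8/5vw - 24/5v - 7 → -8/5vw - 24/5v - 7
  leading term vw: subtract (-8/5)·g_3 from -8/5vw - 24/5v - 7 → -7
  leading term 1: no divisor's leading term divides it; move -7 to the remainder.
  normal form = -7.
The normal form is nonzero, so p ∉ I. Since p minus its normal form lies in I, I + (p) = I + (r) where r = -7; decide whether this ideal is the whole ring.
Here r = -7 is a nonzero constant, hence a unit: 1 ∈ I + (p), the Gröbner basis of I + (p) is {1}, and the enlarged system has no common solution — adjoining p is inconsistent.

The remainder on division by a Gröbner basis is unique — it is the normal form.

Adjoining 4uv - 4uw - 5u - 14/5v - 7 makes the ideal the whole ring: the system is inconsistent.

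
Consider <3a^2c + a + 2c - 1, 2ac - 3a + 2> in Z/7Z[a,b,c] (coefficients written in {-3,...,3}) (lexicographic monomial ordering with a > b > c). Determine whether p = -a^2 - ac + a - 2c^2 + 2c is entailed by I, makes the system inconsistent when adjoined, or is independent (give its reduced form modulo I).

-a^2 - ac + a - 2c^2 + 2c lies in I (it reduces to 0).

First compute the reduced Gröbner basis of I by Buchberger's algorithm.
f_1 = 3a^2c + a + 2c - 1, LT = a^2c.
f_2 = 2ac - 3a + 2, LT = ac.

S(f_1,f_2): lcm = a^2c. S = -2a^2 - 3a + 3c + 2.
  leading term a^2: no divisor's leading term divides it; move -2a^2 to the remainder.
  leading term a: no divisor's leading term divides it; move -3a to the remainder.
  leading term c: no divisor's leading term divides it; move 3c to the remainder.
  leading term 1: no divisor's leading term divides it; move 2 to the remainder.
  remainder -2a^2 - 3a + 3c + 2 ≠ 0; add h_3 = -2a^2 - 3a + 3c + 2 to the basis.

S(f_1,h_3): lcm = a^2c. S = 2ac - 2a - 2c^2 - 3c + 2.
  leading term ac: subtract (1)·f_2 from 2ac - 2a - 2c^2 - 3c + 2 → a - 2c^2 - 3c
  leading term a: no divisor's leading term divides it; move a to the remainder.
  leading term c^2: no divisor's leading term divides it; move -2c^2 to the remainder.
  leading term c: no divisor's leading term divides it; move -3c to the remainder.
  remainder a - 2c^2 - 3c ≠ 0; add h_4 = a - 2c^2 - 3c to the basis.

S(f_2,h_4): lcm = ac. S = 2a + 2c^3 + 3c^2 + 1.
  leading term a: subtract (2)·h_4 from 2a + 2c^3 + 3c^2 + 1 → 2c^3 - c + 1
  leading term c^3: no divisor's leading term divides it; move 2c^3 to the remainder.
  leading term c: no divisor's leading term divides it; move -c to the remainder.
  leading term 1: no divisor's leading term divides it; move 1 to the remainder.
  remainder 2c^3 - c + 1 ≠ 0; add h_5 = 2c^3 - c + 1 to the basis.

The other S-polynomials (S(f_2,h_3), S(f_1,h_4), S(h_3,h_4), S(f_1,h_5), S(f_2,h_5), S(h_3,h_5), S(h_4,h_5)) all reduce to 0 modulo the current basis, so we have a Gröbner basis.
Inter-reduce: drop elements whose leading term is divisible by another's, tail-reduce, and make monic.
Reduced Gröbner basis: {a - 2c^2 - 3c, c^3 + 3c - 3}.
Label its elements g_1 = a - 2c^2 - 3c, g_2 = c^3 + 3c - 3.

Reduce p = -a^2 - ac + a - 2c^2 + 2c modulo G:
  leading term a^2: subtract (-a)·g_1 from -a^2 - ac + a - 2c^2 + 2c → -2ac^2 + 3ac + a - 2c^2 + 2c
  leading term ac^2: subtract (-2c^2)·g_1 from -2ac^2 + 3ac + a - 2c^2 + 2c → 3ac + a + 3c^4 + c^3 - 2c^2 + 2c
  leading term ac: subtract (3c)·g_1 from 3ac + a + 3c^4 + c^3 - 2c^2 + 2c → a + 3c^4 + 2c
  leading term a: subtract (1)·g_1 from a + 3c^4 + 2c → 3c^4 + 2c^2 - 2c
  leading term c^4: subtract (3c)·g_2 from 3c^4 + 2c^2 - 2c → 0
  normal form = 0.
Since the normal form is 0, p ∈ I.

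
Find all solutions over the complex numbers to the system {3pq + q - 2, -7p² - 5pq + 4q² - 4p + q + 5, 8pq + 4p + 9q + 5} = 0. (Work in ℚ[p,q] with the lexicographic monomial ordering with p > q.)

Compute a lex Gröbner basis by Buchberger's algorithm.
f_1 = 3pq + q - 2, LT = pq.
f_2 = -7p² - 5pq - 4p + 4q² + q + 5, LT = p².
f_3 = 8pq + 4p + 9q + 5, LT = pq.

S(f_1,f_2): lcm = p²q. S = -5/7pq² - 5/21pq - ⅔p + 4/7q³ + 1/7q² + 5/7q.
  leading term pq²: subtract (-5/21q)·f_1 from -5/7pq² - 5/21pq - ⅔p + 4/7q³ + 1/7q² + 5/7q → -5/21pq - ⅔p + 4/7q³ + 8/21q² + 5/21q
  leading term pq: subtract (-5/63)·f_1 from -5/21pq - ⅔p + 4/7q³ + 8/21q² + 5/21q → -⅔p + 4/7q³ + 8/21q² + 20/63q - 10/63
  leading term p: no divisor's leading term divides it; move -⅔p to the remainder.
  leading term q³: no divisor's leading term divides it; move 4/7q³ to the remainder.
  leading term q²: no divisor's leading term divides it; move 8/21q² to the remainder.
  leading term q: no divisor's leading term divides it; move 20/63q to the remainder.
  leading term 1: no divisor's leading term divides it; move -10/63 to the remainder.
  remainder -⅔p + 4/7q³ + 8/21q² + 20/63q - 10/63 ≠ 0; add h_4 = -⅔p + 4/7q³ + 8/21q² + 20/63q - 10/63 to the basis.

S(f_1,f_3): lcm = pq. S = -½p - 19/24q - 31/24.
  leading term p: subtract (¾)·h_4 from -½p - 19/24q - 31/24 → -3/7q³ - 2/7q² - 173/168q - 197/168
  leading term q³: no divisor's leading term divides it; move -3/7q³ to the remainder.
  leading term q²: no divisor's leading term divides it; move -2/7q² to the remainder.
  leading term q: no divisor's leading term divides it; move -173/168q to the remainder.
  leading term 1: no divisor's leading term divides it; move -197/168 to the remainder.
  remainder -3/7q³ - 2/7q² - 173/168q - 197/168 ≠ 0; add h_5 = -3/7q³ - 2/7q² - 173/168q - 197/168 to the basis.

S(f_2,f_3): lcm = p²q. S = -½p² + 5/7pq² - 31/56pq - ⅝p - 4/7q³ - 1/7q² - 5/7q.
  leading term p²: subtract (1/14)·f_2 from -½p² + 5/7pq² - 31/56pq - ⅝p - 4/7q³ - 1/7q² - 5/7q → 5/7pq² - 11/56pq - 19/56p - 4/7q³ - 3/7q² - 11/14q - 5/14
  leading term pq²: subtract (5/21q)·f_1 from 5/7pq² - 11/56pq - 19/56p - 4/7q³ - 3/7q² - 11/14q - 5/14 → -11/56pq - 19/56p - 4/7q³ - ⅔q² - 13/42q - 5/14
  leading term pq: subtract (-11/168)·f_1 from -11/56pq - 19/56p - 4/7q³ - ⅔q² - 13/42q - 5/14 → -19/56p - 4/7q³ - ⅔q² - 41/168q - 41/84
  leading term p: subtract (57/112)·h_4 from -19/56p - 4/7q³ - ⅔q² - 41/168q - 41/84 → -169/196q³ - 253/294q² - 159/392q - 479/1176
  leading term q³: subtract (169/84)·h_5 from -169/196q³ - 253/294q² - 159/392q - 479/1176 → -2/7q² + 3359/2016q + 3935/2016
  leading term q²: no divisor's leading term divides it; move -2/7q² to the remainder.
  leading term q: no divisor's leading term divides it; move 3359/2016q to the remainder.
  leading term 1: no divisor's leading term divides it; move 3935/2016 to the remainder.
  remainder -2/7q² + 3359/2016q + 3935/2016 ≠ 0; add h_6 = -2/7q² + 3359/2016q + 3935/2016 to the basis.

S(f_1,h_4): lcm = pq. S = 6/7q⁴ + 4/7q³ + 10/21q² + 2/21q - ⅔.
  leading term q⁴: subtract (-2q)·h_5 from 6/7q⁴ + 4/7q³ + 10/21q² + 2/21q - ⅔ → -19/12q² - 9/4q - ⅔
  leading term q²: subtract (133/24)·h_6 from -19/12q² - 9/4q - ⅔ → -79373/6912q - 79373/6912
  leading term q: no divisor's leading term divides it; move -79373/6912q to the remainder.
  leading term 1: no divisor's leading term divides it; move -79373/6912 to the remainder.
  remainder -79373/6912q - 79373/6912 ≠ 0; add h_7 = -79373/6912q - 79373/6912 to the basis.

The other S-polynomials (S(f_2,h_4), S(f_3,h_4), S(f_1,h_5), S(f_2,h_5), S(f_3,h_5), S(h_4,h_5), S(f_1,h_6), S(f_2,h_6), S(f_3,h_6), S(h_4,h_6), S(h_5,h_6), S(f_1,h_7), S(f_2,h_7), S(f_3,h_7), S(h_4,h_7), S(h_5,h_7), S(h_6,h_7)) all reduce to 0 modulo the current basis, so we have a Gröbner basis.
Inter-reduce: drop elements whose leading term is divisible by another's, tail-reduce, and make monic.
Reduced Gröbner basis: {p + 1, q + 1}.

From the last basis element, q + 1 = 0, so q takes values in {-1}. Each choice, substituted upward through the basis, yields the corresponding point(s) of the solution set.
  q = -1: the earlier basis element becomes p + 1 = 0, giving p = -1 — point (-1, -1).
Zero-dimensionality of the ideal guarantees finitely many solutions over ℂ.

{(-1, -1)}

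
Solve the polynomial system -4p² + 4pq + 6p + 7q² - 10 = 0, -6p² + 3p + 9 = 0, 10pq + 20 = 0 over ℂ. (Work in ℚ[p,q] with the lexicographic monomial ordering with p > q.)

Compute a lex Gröbner basis by Buchberger's algorithm.
f_1 = -4p² + 4pq + 6p + 7q² - 10, LT = p².
f_2 = -6p² + 3p + 9, LT = p².
f_3 = 10pq + 20, LT = pq.

S(f_1,f_2): lcm = p². S = -pq - p - 7/4q² + 4.
  leading term pq: subtract (-1/10)·f_3 from -pq - p - 7/4q² + 4 → -p - 7/4q² + 6
  leading term p: no divisor's leading term divides it; move -p to the remainder.
  leading term q²: no divisor's leading term divides it; move -7/4q² to the remainder.
  leading term 1: no divisor's leading term divides it; move 6 to the remainder.
  remainder -p - 7/4q² + 6 ≠ 0; add h_4 = -p - 7/4q² + 6 to the basis.

S(f_1,f_3): lcm = p²q. S = -pq² - 3/2pq - 2p - 7/4q³ + 5/2q.
  leading term pq²: subtract (-1/10q)·f_3 from -pq² - 3/2pq - 2p - 7/4q³ + 5/2q → -3/2pq - 2p - 7/4q³ + 9/2q
  leading term pq: subtract (-3/20)·f_3 from -3/2pq - 2p - 7/4q³ + 9/2q → -2p - 7/4q³ + 9/2q + 3
  leading term p: subtract (2)·h_4 from -2p - 7/4q³ + 9/2q + 3 → -7/4q³ + 7/2q² + 9/2q - 9
  leading term q³: no divisor's leading term divides it; move -7/4q³ to the remainder.
  leading term q²: no divisor's leading term divides it; move 7/2q² to the remainder.
  leading term q: no divisor's leading term divides it; move 9/2q to the remainder.
  leading term 1: no divisor's leading term divides it; move -9 to the remainder.
  remainder -7/4q³ + 7/2q² + 9/2q - 9 ≠ 0; add h_5 = -7/4q³ + 7/2q² + 9/2q - 9 to the basis.

S(f_2,f_3): lcm = p²q. S = -½pq - 2p - 3/2q.
  leading term pq: subtract (-1/20)·f_3 from -½pq - 2p - 3/2q → -2p - 3/2q + 1
  leading term p: subtract (2)·h_4 from -2p - 3/2q + 1 → 7/2q² - 3/2q - 11
  leading term q²: no divisor's leading term divides it; move 7/2q² to the remainder.
  leading term q: no divisor's leading term divides it; move -3/2q to the remainder.
  leading term 1: no divisor's leading term divides it; move -11 to the remainder.
  remainder 7/2q² - 3/2q - 11 ≠ 0; add h_6 = 7/2q² - 3/2q - 11 to the basis.

S(f_1,h_4): lcm = p². S = -7/4pq² - pq + 9/2p - 7/4q² + 5/2.
  leading term pq²: subtract (-7/40q)·f_3 from -7/4pq² - pq + 9/2p - 7/4q² + 5/2 → -pq + 9/2p - 7/4q² + 7/2q + 5/2
  leading term pq: subtract (-1/10)·f_3 from -pq + 9/2p - 7/4q² + 7/2q + 5/2 → 9/2p - 7/4q² + 7/2q + 9/2
  leading term p: subtract (-9/2)·h_4 from 9/2p - 7/4q² + 7/2q + 9/2 → -77/8q² + 7/2q + 63/2
  leading term q²: subtract (-11/4)·h_6 from -77/8q² + 7/2q + 63/2 → -⅝q + 5/4
  leading term q: no divisor's leading term divides it; move -⅝q to the remainder.
  leading term 1: no divisor's leading term divides it; move 5/4 to the remainder.
  remainder -⅝q + 5/4 ≠ 0; add h_7 = -⅝q + 5/4 to the basis.

The other S-polynomials (S(f_2,h_4), S(f_3,h_4), S(f_1,h_5), S(f_2,h_5), S(f_3,h_5), S(h_4,h_5), S(f_1,h_6), S(f_2,h_6), S(f_3,h_6), S(h_4,h_6), S(h_5,h_6), S(f_1,h_7), S(f_2,h_7), S(f_3,h_7), S(h_4,h_7), S(h_5,h_7), S(h_6,h_7)) all reduce to 0 modulo the current basis, so we have a Gröbner basis.
Inter-reduce: drop elements whose leading term is divisible by another's, tail-reduce, and make monic.
Reduced Gröbner basis: {p + 1, q - 2}.

Since the basis is lex-ordered, q - 2 is univariate in q. Its roots are {2}. Back-substituting each root into the other basis elements fixes the other coordinates.
  q = 2: the earlier basis element becomes p + 1 = 0, giving p = -1 — point (-1, 2).
Each listed point satisfies every original equation (direct substitution).

{(-1, 2)}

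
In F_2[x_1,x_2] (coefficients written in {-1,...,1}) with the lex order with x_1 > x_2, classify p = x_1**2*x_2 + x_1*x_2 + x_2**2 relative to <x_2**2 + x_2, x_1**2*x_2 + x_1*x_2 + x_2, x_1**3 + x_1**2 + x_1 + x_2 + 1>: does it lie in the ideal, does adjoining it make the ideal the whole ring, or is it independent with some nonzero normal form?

x_1**2*x_2 + x_1*x_2 + x_2**2 lies in I (it reduces to 0).

First compute the reduced Gröbner basis of I by Buchberger's algorithm.
f_1 = x_2**2 + x_2, LT = x_2**2.
f_2 = x_1**2*x_2 + x_1*x_2 + x_2, LT = x_1**2*x_2.
f_3 = x_1**3 + x_1**2 + x_1 + x_2 + 1, LT = x_1**3.

S(f_1,f_2): lcm = x_1**2*x_2**2. S = x_1**2*x_2 + x_1*x_2**2 + x_2**2.
  leading term x_1**2*x_2: subtract (1)·f_2 from x_1**2*x_2 + x_1*x_2**2 + x_2**2 → x_1*x_2**2 + x_1*x_2 + x_2**2 + x_2
  leading term x_1*x_2**2: subtract (x_1)·f_1 from x_1*x_2**2 + x_1*x_2 + x_2**2 + x_2 → x_2**2 + x_2
  leading term x_2**2: subtract (1)·f_1 from x_2**2 + x_2 → 0
  remainder 0.

S(f_1,f_3): leading monomials are coprime, so the S-polynomial reduces to 0 (Buchberger's first criterion).
S(f_2,f_3): lcm = x_1**3*x_2. S = x_2**2 + x_2.
  leading term x_2**2: subtract (1)·f_1 from x_2**2 + x_2 → 0
  remainder 0.

Every S-polynomial of the final basis reduces to 0, so we have a Gröbner basis.
Inter-reduce: drop elements whose leading term is divisible by another's, tail-reduce, and make monic.
Reduced Gröbner basis: {x_1**3 + x_1**2 + x_1 + x_2 + 1, x_1**2*x_2 + x_1*x_2 + x_2, x_2**2 + x_2}.
Label its elements g_1 = x_1**3 + x_1**2 + x_1 + x_2 + 1, g_2 = x_1**2*x_2 + x_1*x_2 + x_2, g_3 = x_2**2 + x_2.

Reduce p = x_1**2*x_2 + x_1*x_2 + x_2**2 modulo G:
  leading term x_1**2*x_2: subtract (1)·g_2 from x_1**2*x_2 + x_1*x_2 + x_2**2 → x_2**2 + x_2
  leading term x_2**2: subtract (1)·g_3 from x_2**2 + x_2 → 0
  normal form = 0.
Since the normal form is 0, p ∈ I.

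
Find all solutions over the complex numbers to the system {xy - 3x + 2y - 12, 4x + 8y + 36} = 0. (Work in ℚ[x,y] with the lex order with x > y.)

{(-3, -3), (-14, 5/2)}

Compute a lex Gröbner basis by Buchberger's algorithm.
f_1 = xy - 3x + 2y - 12, LT = xy.
f_2 = 4x + 8y + 36, LT = x.

S(f_1,f_2): lcm = xy. S = -3x - 2y² - 7y - 12.
  leading term x: subtract (-¾)·f_2 from -3x - 2y² - 7y - 12 → -2y² - y + 15
  leading term y²: no divisor's leading term divides it; move -2y² to the remainder.
  leading term y: no divisor's leading term divides it; move -y to the remainder.
  leading term 1: no divisor's leading term divides it; move 15 to the remainder.
  remainder -2y² - y + 15 ≠ 0; add h_3 = -2y² - y + 15 to the basis.

The other S-polynomials (S(f_1,h_3), S(f_2,h_3)) all reduce to 0 modulo the current basis, so we have a Gröbner basis.
Inter-reduce: drop elements whose leading term is divisible by another's, tail-reduce, and make monic.
Reduced Gröbner basis: {x + 2y + 9, y² + ½y - 15/2}.

Since the basis is lex-ordered, y² + ½y - 15/2 is univariate in y. Its roots are {-3, 5/2}. Back-substituting each root into the other basis elements fixes the other coordinates.
  y = -3: the earlier basis element becomes x + 3 = 0, giving x = -3 — point (-3, -3).
  y = 5/2: the earlier basis element becomes x + 14 = 0, giving x = -14 — point (-14, 5/2).
Each listed point satisfies every original equation (direct substitution).
Zero-dimensionality of the ideal guarantees finitely many solutions over ℂ.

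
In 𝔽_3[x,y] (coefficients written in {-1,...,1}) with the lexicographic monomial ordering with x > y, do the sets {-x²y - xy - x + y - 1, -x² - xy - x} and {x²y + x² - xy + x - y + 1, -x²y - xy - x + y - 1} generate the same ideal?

No, the ideals differ.

Since reduced Gröbner bases are canonical representatives of ideals under a given ordering, it suffices to compute and compare them.
Buchberger on the first generating set:
f_1 = -x²y - xy - x + y - 1, LT = x²y.
f_2 = -x² - xy - x, LT = x².

S(f_1,f_2): lcm = x²y. S = -xy² + x - y + 1.
  leading term xy²: no divisor's leading term divides it; move -xy² to the remainder.
  leading term x: no divisor's leading term divides it; move x to the remainder.
  leading term y: no divisor's leading term divides it; move -y to the remainder.
  leading term 1: no divisor's leading term divides it; move 1 to the remainder.
  remainder -xy² + x - y + 1 ≠ 0; add g_3 = -xy² + x - y + 1 to the basis.

S(f_1,g_3): lcm = x²y². S = x² + xy² + x - y² + y.
  leading term x²: subtract (-1)·f_2 from x² + xy² + x - y² + y → xy² - xy - y² + y
  leading term xy²: subtract (-1)·g_3 from xy² - xy - y² + y → -xy + x - y² + 1
  leading term xy: no divisor's leading term divides it; move -xy to the remainder.
  leading term x: no divisor's leading term divides it; move x to the remainder.
  leading term y²: no divisor's leading term divides it; move -y² to the remainder.
  leading term 1: no divisor's leading term divides it; move 1 to the remainder.
  remainder -xy + x - y² + 1 ≠ 0; add g_4 = -xy + x - y² + 1 to the basis.

S(g_3,g_4): lcm = xy². S = xy - x - y³ - y - 1.
  leading term xy: subtract (-1)·g_4 from xy - x - y³ - y - 1 → -y³ - y² - y
  leading term y³: no divisor's leading term divides it; move -y³ to the remainder.
  leading term y²: no divisor's leading term divides it; move -y² to the remainder.
  leading term y: no divisor's leading term divides it; move -y to the remainder.
  remainder -y³ - y² - y ≠ 0; add g_5 = -y³ - y² - y to the basis.

The other S-polynomials (S(f_2,g_3), S(f_1,g_4), S(f_2,g_4), S(f_1,g_5), S(f_2,g_5), S(g_3,g_5), S(g_4,g_5)) all reduce to 0 modulo the current basis, so we have a Gröbner basis.
Inter-reduce: drop elements whose leading term is divisible by another's, tail-reduce, and make monic.
Reduced Gröbner basis: {x² - x - y² + 1, xy - x + y² - 1, y³ + y² + y}.

Buchberger on the second generating set:
h_1 = x²y + x² - xy + x - y + 1, LT = x²y.
h_2 = -x²y - xy - x + y - 1, LT = x²y.

S(h_1,h_2): lcm = x²y. S = x² + xy.
  leading term x²: no divisor's leading term divides it; move x² to the remainder.
  leading term xy: no divisor's leading term divides it; move xy to the remainder.
  remainder x² + xy ≠ 0; add k_3 = x² + xy to the basis.

S(h_1,k_3): lcm = x²y. S = x² - xy² - xy + x - y + 1.
  leading term x²: subtract (1)·k_3 from x² - xy² - xy + x - y + 1 → -xy² + xy + x - y + 1
  leading term xy²: no divisor's leading term divides it; move -xy² to the remainder.
  leading term xy: no divisor's leading term divides it; move xy to the remainder.
  leading term x: no divisor's leading term divides it; move x to the remainder.
  leading term y: no divisor's leading term divides it; move -y to the remainder.
  leading term 1: no divisor's leading term divides it; move 1 to the remainder.
  remainder -xy² + xy + x - y + 1 ≠ 0; add k_4 = -xy² + xy + x - y + 1 to the basis.

S(h_1,k_4): lcm = x²y². S = -x²y + x² - xy² + x - y² + y.
  leading term x²y: subtract (-1)·h_1 from -x²y + x² - xy² + x - y² + y → -x² - xy² - xy - x - y² + 1
  leading term x²: subtract (-1)·k_3 from -x² - xy² - xy - x - y² + 1 → -xy² - x - y² + 1
  leading term xy²: subtract (1)·k_4 from -xy² - x - y² + 1 → -xy + x - y² + y
  leading term xy: no divisor's leading term divides it; move -xy to the remainder.
  leading term x: no divisor's leading term divides it; move x to the remainder.
  leading term y²: no divisor's leading term divides it; move -y² to the remainder.
  leading term y: no divisor's leading term divides it; move y to the remainder.
  remainder -xy + x - y² + y ≠ 0; add k_5 = -xy + x - y² + y to the basis.

S(k_4,k_5): lcm = xy². S = -x - y³ + y² + y - 1.
  leading term x: no divisor's leading term divides it; move -x to the remainder.
  leading term y³: no divisor's leading term divides it; move -y³ to the remainder.
  leading term y²: no divisor's leading term divides it; move y² to the remainder.
  leading term y: no divisor's leading term divides it; move y to the remainder.
  leading term 1: no divisor's leading term divides it; move -1 to the remainder.
  remainder -x - y³ + y² + y - 1 ≠ 0; add k_6 = -x - y³ + y² + y - 1 to the basis.

S(k_4,k_6): lcm = xy². S = -xy - x - y⁵ + y⁴ + y³ - y² + y - 1.
  leading term xy: subtract (1)·k_5 from -xy - x - y⁵ + y⁴ + y³ - y² + y - 1 → x - y⁵ + y⁴ + y³ - 1
  leading term x: subtract (-1)·k_6 from x - y⁵ + y⁴ + y³ - 1 → -y⁵ + y⁴ + y² + y + 1
  leading term y⁵: no divisor's leading term divides it; move -y⁵ to the remainder.
  leading term y⁴: no divisor's leading term divides it; move y⁴ to the remainder.
  leading term y²: no divisor's leading term divides it; move y² to the remainder.
  leading term y: no divisor's leading term divides it; move y to the remainder.
  leading term 1: no divisor's leading term divides it; move 1 to the remainder.
  remainder -y⁵ + y⁴ + y² + y + 1 ≠ 0; add k_7 = -y⁵ + y⁴ + y² + y + 1 to the basis.

S(k_5,k_6): lcm = xy. S = -x - y⁴ + y³ - y² + y.
  leading term x: subtract (1)·k_6 from -x - y⁴ + y³ - y² + y → -y⁴ - y³ + y² + 1
  leading term y⁴: no divisor's leading term divides it; move -y⁴ to the remainder.
  leading term y³: no divisor's leading term divides it; move -y³ to the remainder.
  leading term y²: no divisor's leading term divides it; move y² to the remainder.
  leading term 1: no divisor's leading term divides it; move 1 to the remainder.
  remainder -y⁴ - y³ + y² + 1 ≠ 0; add k_8 = -y⁴ - y³ + y² + 1 to the basis.

The other S-polynomials (S(h_2,k_3), S(h_2,k_4), S(k_3,k_4), S(h_1,k_5), S(h_2,k_5), S(k_3,k_5), S(h_1,k_6), S(h_2,k_6), S(k_3,k_6), S(h_1,k_7), S(h_2,k_7), S(k_3,k_7), S(k_4,k_7), S(k_5,k_7), S(k_6,k_7), S(h_1,k_8), S(h_2,k_8), S(k_3,k_8), S(k_4,k_8), S(k_5,k_8), S(k_6,k_8), S(k_7,k_8)) all reduce to 0 modulo the current basis, so we have a Gröbner basis.
Inter-reduce: drop elements whose leading term is divisible by another's, tail-reduce, and make monic.
Reduced Gröbner basis: {x + y³ - y² - y + 1, y⁴ + y³ - y² - 1}.

Since the reduced bases disagree, the two ideals are not the same.
The same test decides containment: I ⊆ J iff every generator of I reduces to 0 modulo a Gröbner basis of J.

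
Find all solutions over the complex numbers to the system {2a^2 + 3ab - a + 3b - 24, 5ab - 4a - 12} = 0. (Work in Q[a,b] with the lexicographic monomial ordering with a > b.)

Compute a lex Gröbner basis by Buchberger's algorithm.
f_1 = 2a^2 + 3ab - a + 3b - 24, LT = a^2.
f_2 = 5ab - 4a - 12, LT = ab.

S(f_1,f_2): lcm = a^2b. S = 4/5a^2 + 3/2ab^2 - 1/2ab + 12/5a + 3/2b^2 - 12b.
  leading term a^2: subtract (2/5)·f_1 from 4/5a^2 + 3/2ab^2 - 1/2ab + 12/5a + 3/2b^2 - 12b → 3/2ab^2 - 17/10ab + 14/5a + 3/2b^2 - 66/5b + 48/5
  leading term ab^2: subtract (3/10b)·f_2 from 3/2ab^2 - 17/10ab + 14/5a + 3/2b^2 - 66/5b + 48/5 → -1/2ab + 14/5a + 3/2b^2 - 48/5b + 48/5
  leading term ab: subtract (-1/10)·f_2 from -1/2ab + 14/5a + 3/2b^2 - 48/5b + 48/5 → 12/5a + 3/2b^2 - 48/5b + 42/5
  leading term a: no divisor's leading term divides it; move 12/5a to the remainder.
  leading term b^2: no divisor's leading term divides it; move 3/2b^2 to the remainder.
  leading term b: no divisor's leading term divides it; move -48/5b to the remainder.
  leading term 1: no divisor's leading term divides it; move 42/5 to the remainder.
  remainder 12/5a + 3/2b^2 - 48/5b + 42/5 ≠ 0; add h_3 = 12/5a + 3/2b^2 - 48/5b + 42/5 to the basis.

S(f_1,h_3): lcm = a^2. S = -5/8ab^2 + 11/2ab - 4a + 3/2b - 12.
  leading term ab^2: subtract (-1/8b)·f_2 from -5/8ab^2 + 11/2ab - 4a + 3/2b - 12 → 5ab - 4a - 12
  leading term ab: subtract (1)·f_2 from 5ab - 4a - 12 → 0
  remainder 0.

S(f_2,h_3): lcm = ab. S = -4/5a - 5/8b^3 + 4b^2 - 7/2b - 12/5.
  leading term a: subtract (-1/3)·h_3 from -4/5a - 5/8b^3 + 4b^2 - 7/2b - 12/5 → -5/8b^3 + 9/2b^2 - 67/10b + 2/5
  leading term b^3: no divisor's leading term divides it; move -5/8b^3 to the remainder.
  leading term b^2: no divisor's leading term divides it; move 9/2b^2 to the remainder.
  leading term b: no divisor's leading term divides it; move -67/10b to the remainder.
  leading term 1: no divisor's leading term divides it; move 2/5 to the remainder.
  remainder -5/8b^3 + 9/2b^2 - 67/10b + 2/5 ≠ 0; add h_4 = -5/8b^3 + 9/2b^2 - 67/10b + 2/5 to the basis.

S(f_1,h_4): leading monomials are coprime, so the S-polynomial reduces to 0 (Buchberger's first criterion).
S(f_2,h_4): lcm = ab^3. S = 32/5ab^2 - 268/25ab + 16/25a - 12/5b^2.
  leading term ab^2: subtract (32/25b)·f_2 from 32/5ab^2 - 268/25ab + 16/25a - 12/5b^2 → -28/5ab + 16/25a - 12/5b^2 + 384/25b
  leading term ab: subtract (-28/25)·f_2 from -28/5ab + 16/25a - 12/5b^2 + 384/25b → -96/25a - 12/5b^2 + 384/25b - 336/25
  leading term a: subtract (-8/5)·h_3 from -96/25a - 12/5b^2 + 384/25b - 336/25 → 0
  remainder 0.

S(h_3,h_4): leading monomials are coprime, so the S-polynomial reduces to 0 (Buchberger's first criterion).
Every S-polynomial of the final basis reduces to 0, so we have a Gröbner basis.
Inter-reduce: drop elements whose leading term is divisible by another's, tail-reduce, and make monic.
Reduced Gröbner basis: {a + 5/8b^2 - 4b + 7/2, b^3 - 36/5b^2 + 268/25b - 16/25}.

From the last basis element, b^3 - 36/5b^2 + 268/25b - 16/25 = 0, so b takes values in {2, 13/5 - sqrt(161)/5, sqrt(161)/5 + 13/5}. Each choice, substituted upward through the basis, yields the corresponding point(s) of the solution set.
  b = 2: the earlier basis element becomes a - 2 = 0, giving a = 2 — point (2, 2).
  b = 13/5 - sqrt(161)/5: the earlier basis element becomes a + 27/20 + 3*sqrt(161)/20 = 0, giving a = -3*sqrt(161)/20 - 27/20 — point (-3*sqrt(161)/20 - 27/20, 13/5 - sqrt(161)/5).
  b = sqrt(161)/5 + 13/5: the earlier basis element becomes a - 3*sqrt(161)/20 + 27/20 = 0, giving a = -27/20 + 3*sqrt(161)/20 — point (-27/20 + 3*sqrt(161)/20, sqrt(161)/5 + 13/5).
Each listed point satisfies every original equation (direct substitution).
Zero-dimensionality of the ideal guarantees finitely many solutions over ℂ.

{(2, 2), (-3*sqrt(161)/20 - 27/20, 13/5 - sqrt(161)/5), (-27/20 + 3*sqrt(161)/20, sqrt(161)/5 + 13/5)}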